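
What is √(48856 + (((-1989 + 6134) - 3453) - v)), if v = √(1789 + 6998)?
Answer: √(49548 - √8787) ≈ 222.38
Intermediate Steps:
v = √8787 ≈ 93.739
√(48856 + (((-1989 + 6134) - 3453) - v)) = √(48856 + (((-1989 + 6134) - 3453) - √8787)) = √(48856 + ((4145 - 3453) - √8787)) = √(48856 + (692 - √8787)) = √(49548 - √8787)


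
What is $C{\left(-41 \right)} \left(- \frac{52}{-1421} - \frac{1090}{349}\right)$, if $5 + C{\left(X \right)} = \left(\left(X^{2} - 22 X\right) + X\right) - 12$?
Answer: $- \frac{3865123550}{495929} \approx -7793.7$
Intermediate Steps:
$C{\left(X \right)} = -17 + X^{2} - 21 X$ ($C{\left(X \right)} = -5 - \left(12 - X^{2} + 21 X\right) = -17 + X^{2} - 21 X$)
$C{\left(-41 \right)} \left(- \frac{52}{-1421} - \frac{1090}{349}\right) = \left(-17 + \left(-41\right)^{2} - -861\right) \left(- \frac{52}{-1421} - \frac{1090}{349}\right) = \left(-17 + 1681 + 861\right) \left(\left(-52\right) \left(- \frac{1}{1421}\right) - \frac{1090}{349}\right) = 2525 \left(\frac{52}{1421} - \frac{1090}{349}\right) = 2525 \left(- \frac{1530742}{495929}\right) = - \frac{3865123550}{495929}$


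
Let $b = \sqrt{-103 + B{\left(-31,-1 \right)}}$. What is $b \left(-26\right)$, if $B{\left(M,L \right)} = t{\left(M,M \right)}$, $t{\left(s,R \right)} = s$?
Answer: $- 26 i \sqrt{134} \approx - 300.97 i$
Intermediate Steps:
$B{\left(M,L \right)} = M$
$b = i \sqrt{134}$ ($b = \sqrt{-103 - 31} = \sqrt{-134} = i \sqrt{134} \approx 11.576 i$)
$b \left(-26\right) = i \sqrt{134} \left(-26\right) = - 26 i \sqrt{134}$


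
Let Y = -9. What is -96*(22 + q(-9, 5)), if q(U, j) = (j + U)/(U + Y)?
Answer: -6400/3 ≈ -2133.3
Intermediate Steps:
q(U, j) = (U + j)/(-9 + U) (q(U, j) = (j + U)/(U - 9) = (U + j)/(-9 + U))
-96*(22 + q(-9, 5)) = -96*(22 + (-9 + 5)/(-9 - 9)) = -96*(22 - 4/(-18)) = -96*(22 - 1/18*(-4)) = -96*(22 + 2/9) = -96*200/9 = -6400/3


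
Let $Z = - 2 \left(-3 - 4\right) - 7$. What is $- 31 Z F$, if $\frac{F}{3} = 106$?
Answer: $-69006$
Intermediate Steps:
$F = 318$ ($F = 3 \cdot 106 = 318$)
$Z = 7$ ($Z = - 2 \left(-3 - 4\right) - 7 = \left(-2\right) \left(-7\right) - 7 = 14 - 7 = 7$)
$- 31 Z F = \left(-31\right) 7 \cdot 318 = \left(-217\right) 318 = -69006$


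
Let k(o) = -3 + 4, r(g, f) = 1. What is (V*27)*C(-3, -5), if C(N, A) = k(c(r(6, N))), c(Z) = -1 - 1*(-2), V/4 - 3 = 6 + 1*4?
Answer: 1404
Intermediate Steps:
V = 52 (V = 12 + 4*(6 + 1*4) = 12 + 4*(6 + 4) = 12 + 4*10 = 12 + 40 = 52)
c(Z) = 1 (c(Z) = -1 + 2 = 1)
k(o) = 1
C(N, A) = 1
(V*27)*C(-3, -5) = (52*27)*1 = 1404*1 = 1404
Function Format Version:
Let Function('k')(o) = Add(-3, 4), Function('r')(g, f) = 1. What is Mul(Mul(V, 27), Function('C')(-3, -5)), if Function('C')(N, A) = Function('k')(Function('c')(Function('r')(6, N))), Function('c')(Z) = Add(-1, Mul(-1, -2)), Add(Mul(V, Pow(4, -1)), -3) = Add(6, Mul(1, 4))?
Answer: 1404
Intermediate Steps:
V = 52 (V = Add(12, Mul(4, Add(6, Mul(1, 4)))) = Add(12, Mul(4, Add(6, 4))) = Add(12, Mul(4, 10)) = Add(12, 40) = 52)
Function('c')(Z) = 1 (Function('c')(Z) = Add(-1, 2) = 1)
Function('k')(o) = 1
Function('C')(N, A) = 1
Mul(Mul(V, 27), Function('C')(-3, -5)) = Mul(Mul(52, 27), 1) = Mul(1404, 1) = 1404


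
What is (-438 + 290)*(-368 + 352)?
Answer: 2368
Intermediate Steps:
(-438 + 290)*(-368 + 352) = -148*(-16) = 2368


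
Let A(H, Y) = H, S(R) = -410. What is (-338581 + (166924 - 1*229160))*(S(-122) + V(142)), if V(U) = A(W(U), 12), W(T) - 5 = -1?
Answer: 162731702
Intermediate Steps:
W(T) = 4 (W(T) = 5 - 1 = 4)
V(U) = 4
(-338581 + (166924 - 1*229160))*(S(-122) + V(142)) = (-338581 + (166924 - 1*229160))*(-410 + 4) = (-338581 + (166924 - 229160))*(-406) = (-338581 - 62236)*(-406) = -400817*(-406) = 162731702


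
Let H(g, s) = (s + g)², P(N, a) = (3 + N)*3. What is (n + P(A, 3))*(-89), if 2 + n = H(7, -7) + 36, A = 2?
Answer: -4361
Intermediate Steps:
P(N, a) = 9 + 3*N
H(g, s) = (g + s)²
n = 34 (n = -2 + ((7 - 7)² + 36) = -2 + (0² + 36) = -2 + (0 + 36) = -2 + 36 = 34)
(n + P(A, 3))*(-89) = (34 + (9 + 3*2))*(-89) = (34 + (9 + 6))*(-89) = (34 + 15)*(-89) = 49*(-89) = -4361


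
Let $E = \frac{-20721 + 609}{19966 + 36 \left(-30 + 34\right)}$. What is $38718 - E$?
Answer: $\frac{389319546}{10055} \approx 38719.0$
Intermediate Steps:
$E = - \frac{10056}{10055}$ ($E = - \frac{20112}{19966 + 36 \cdot 4} = - \frac{20112}{19966 + 144} = - \frac{20112}{20110} = \left(-20112\right) \frac{1}{20110} = - \frac{10056}{10055} \approx -1.0001$)
$38718 - E = 38718 - - \frac{10056}{10055} = 38718 + \frac{10056}{10055} = \frac{389319546}{10055}$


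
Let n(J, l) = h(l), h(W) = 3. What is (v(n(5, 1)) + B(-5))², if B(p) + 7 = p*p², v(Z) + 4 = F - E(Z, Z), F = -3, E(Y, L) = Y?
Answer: 20164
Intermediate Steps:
n(J, l) = 3
v(Z) = -7 - Z (v(Z) = -4 + (-3 - Z) = -7 - Z)
B(p) = -7 + p³ (B(p) = -7 + p*p² = -7 + p³)
(v(n(5, 1)) + B(-5))² = ((-7 - 1*3) + (-7 + (-5)³))² = ((-7 - 3) + (-7 - 125))² = (-10 - 132)² = (-142)² = 20164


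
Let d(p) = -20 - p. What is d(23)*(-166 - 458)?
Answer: 26832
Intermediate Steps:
d(23)*(-166 - 458) = (-20 - 1*23)*(-166 - 458) = (-20 - 23)*(-624) = -43*(-624) = 26832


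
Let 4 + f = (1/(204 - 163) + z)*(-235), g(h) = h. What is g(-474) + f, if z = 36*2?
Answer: -713553/41 ≈ -17404.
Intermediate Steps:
z = 72
f = -694119/41 (f = -4 + (1/(204 - 163) + 72)*(-235) = -4 + (1/41 + 72)*(-235) = -4 + (2953/41)*(-235) = -4 - 693955/41 = -694119/41 ≈ -16930.)
g(-474) + f = -474 - 694119/41 = -713553/41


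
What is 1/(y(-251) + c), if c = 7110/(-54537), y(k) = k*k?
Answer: 18179/1145292809 ≈ 1.5873e-5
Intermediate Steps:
y(k) = k**2
c = -2370/18179 (c = 7110*(-1/54537) = -2370/18179 ≈ -0.13037)
1/(y(-251) + c) = 1/((-251)**2 - 2370/18179) = 1/(63001 - 2370/18179) = 1/(1145292809/18179) = 18179/1145292809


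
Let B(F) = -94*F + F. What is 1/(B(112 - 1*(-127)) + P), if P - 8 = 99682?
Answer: 1/77463 ≈ 1.2909e-5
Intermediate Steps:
P = 99690 (P = 8 + 99682 = 99690)
B(F) = -93*F
1/(B(112 - 1*(-127)) + P) = 1/(-93*(112 - 1*(-127)) + 99690) = 1/(-93*(112 + 127) + 99690) = 1/(-93*239 + 99690) = 1/(-22227 + 99690) = 1/77463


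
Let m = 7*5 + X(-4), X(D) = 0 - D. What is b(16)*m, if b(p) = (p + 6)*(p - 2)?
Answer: 12012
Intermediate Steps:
X(D) = -D
b(p) = (-2 + p)*(6 + p) (b(p) = (6 + p)*(-2 + p) = (-2 + p)*(6 + p))
m = 39 (m = 7*5 - 1*(-4) = 35 + 4 = 39)
b(16)*m = (-12 + 16² + 4*16)*39 = (-12 + 256 + 64)*39 = 308*39 = 12012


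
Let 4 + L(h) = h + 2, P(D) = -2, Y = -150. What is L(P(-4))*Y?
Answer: 600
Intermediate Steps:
L(h) = -2 + h (L(h) = -4 + (h + 2) = -4 + (2 + h) = -2 + h)
L(P(-4))*Y = (-2 - 2)*(-150) = -4*(-150) = 600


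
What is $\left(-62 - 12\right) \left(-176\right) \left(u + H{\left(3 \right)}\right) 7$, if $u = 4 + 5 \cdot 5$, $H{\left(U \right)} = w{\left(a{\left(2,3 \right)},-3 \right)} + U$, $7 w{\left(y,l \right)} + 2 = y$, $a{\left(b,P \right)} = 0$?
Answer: $2891328$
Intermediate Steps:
$w{\left(y,l \right)} = - \frac{2}{7} + \frac{y}{7}$
$H{\left(U \right)} = - \frac{2}{7} + U$ ($H{\left(U \right)} = \left(- \frac{2}{7} + \frac{1}{7} \cdot 0\right) + U = \left(- \frac{2}{7} + 0\right) + U = - \frac{2}{7} + U$)
$u = 29$ ($u = 4 + 25 = 29$)
$\left(-62 - 12\right) \left(-176\right) \left(u + H{\left(3 \right)}\right) 7 = \left(-62 - 12\right) \left(-176\right) \left(29 + \left(- \frac{2}{7} + 3\right)\right) 7 = \left(-62 - 12\right) \left(-176\right) \left(29 + \frac{19}{7}\right) 7 = \left(-74\right) \left(-176\right) \frac{222}{7} \cdot 7 = 13024 \cdot 222 = 2891328$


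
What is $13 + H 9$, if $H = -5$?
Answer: $-32$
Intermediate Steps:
$13 + H 9 = 13 - 45 = -32$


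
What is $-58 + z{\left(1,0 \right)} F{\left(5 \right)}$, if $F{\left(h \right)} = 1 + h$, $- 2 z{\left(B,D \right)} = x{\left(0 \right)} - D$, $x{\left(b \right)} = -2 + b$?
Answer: $-52$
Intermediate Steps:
$z{\left(B,D \right)} = 1 + \frac{D}{2}$ ($z{\left(B,D \right)} = - \frac{\left(-2 + 0\right) - D}{2} = - \frac{-2 - D}{2} = 1 + \frac{D}{2}$)
$-58 + z{\left(1,0 \right)} F{\left(5 \right)} = -58 + \left(1 + \frac{1}{2} \cdot 0\right) \left(1 + 5\right) = -58 + \left(1 + 0\right) 6 = -58 + 1 \cdot 6 = -58 + 6 = -52$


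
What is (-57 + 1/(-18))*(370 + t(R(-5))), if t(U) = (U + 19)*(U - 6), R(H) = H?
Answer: -12324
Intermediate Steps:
t(U) = (-6 + U)*(19 + U) (t(U) = (19 + U)*(-6 + U) = (-6 + U)*(19 + U))
(-57 + 1/(-18))*(370 + t(R(-5))) = (-57 + 1/(-18))*(370 + (-114 + (-5)² + 13*(-5))) = (-57 - 1/18)*(370 + (-114 + 25 - 65)) = -1027*(370 - 154)/18 = -1027/18*216 = -12324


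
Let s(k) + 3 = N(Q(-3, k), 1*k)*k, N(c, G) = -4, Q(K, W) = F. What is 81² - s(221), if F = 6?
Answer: 7448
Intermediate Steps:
Q(K, W) = 6
s(k) = -3 - 4*k
81² - s(221) = 81² - (-3 - 4*221) = 6561 - (-3 - 884) = 6561 - 1*(-887) = 6561 + 887 = 7448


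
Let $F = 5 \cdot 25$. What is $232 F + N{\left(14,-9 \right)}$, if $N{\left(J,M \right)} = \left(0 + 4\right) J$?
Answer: $29056$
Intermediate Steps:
$F = 125$
$N{\left(J,M \right)} = 4 J$
$232 F + N{\left(14,-9 \right)} = 232 \cdot 125 + 4 \cdot 14 = 29000 + 56 = 29056$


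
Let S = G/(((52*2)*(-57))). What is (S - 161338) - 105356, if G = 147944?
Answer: -197638747/741 ≈ -2.6672e+5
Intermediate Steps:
S = -18493/741 (S = 147944/(((52*2)*(-57))) = 147944/((104*(-57))) = 147944/(-5928) = 147944*(-1/5928) = -18493/741 ≈ -24.957)
(S - 161338) - 105356 = (-18493/741 - 161338) - 105356 = -119569951/741 - 105356 = -197638747/741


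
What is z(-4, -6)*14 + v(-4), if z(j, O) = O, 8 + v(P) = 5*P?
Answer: -112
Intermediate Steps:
v(P) = -8 + 5*P
z(-4, -6)*14 + v(-4) = -6*14 + (-8 + 5*(-4)) = -84 + (-8 - 20) = -84 - 28 = -112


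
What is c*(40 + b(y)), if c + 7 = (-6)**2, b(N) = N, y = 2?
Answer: 1218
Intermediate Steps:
c = 29 (c = -7 + (-6)**2 = -7 + 36 = 29)
c*(40 + b(y)) = 29*(40 + 2) = 29*42 = 1218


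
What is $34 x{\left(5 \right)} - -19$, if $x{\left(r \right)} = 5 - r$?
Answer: $19$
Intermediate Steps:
$34 x{\left(5 \right)} - -19 = 34 \left(5 - 5\right) - -19 = 34 \left(5 - 5\right) + 19 = 34 \cdot 0 + 19 = 0 + 19 = 19$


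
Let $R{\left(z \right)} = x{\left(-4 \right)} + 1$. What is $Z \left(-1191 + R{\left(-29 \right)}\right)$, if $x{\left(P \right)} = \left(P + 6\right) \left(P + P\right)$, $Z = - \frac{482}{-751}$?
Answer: $- \frac{581292}{751} \approx -774.02$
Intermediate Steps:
$Z = \frac{482}{751}$ ($Z = \left(-482\right) \left(- \frac{1}{751}\right) = \frac{482}{751} \approx 0.64181$)
$x{\left(P \right)} = 2 P \left(6 + P\right)$ ($x{\left(P \right)} = \left(6 + P\right) 2 P = 2 P \left(6 + P\right)$)
$R{\left(z \right)} = -15$ ($R{\left(z \right)} = 2 \left(-4\right) \left(6 - 4\right) + 1 = 2 \left(-4\right) 2 + 1 = -16 + 1 = -15$)
$Z \left(-1191 + R{\left(-29 \right)}\right) = \frac{482 \left(-1191 - 15\right)}{751} = \frac{482}{751} \left(-1206\right) = - \frac{581292}{751}$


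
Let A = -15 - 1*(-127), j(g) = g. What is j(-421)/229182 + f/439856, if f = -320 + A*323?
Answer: 502023151/6300442362 ≈ 0.079681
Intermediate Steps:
A = 112 (A = -15 + 127 = 112)
f = 35856 (f = -320 + 112*323 = -320 + 36176 = 35856)
j(-421)/229182 + f/439856 = -421/229182 + 35856/439856 = -421*1/229182 + 35856*(1/439856) = -421/229182 + 2241/27491 = 502023151/6300442362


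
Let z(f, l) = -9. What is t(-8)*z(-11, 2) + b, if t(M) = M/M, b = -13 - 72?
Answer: -94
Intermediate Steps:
b = -85
t(M) = 1
t(-8)*z(-11, 2) + b = 1*(-9) - 85 = -9 - 85 = -94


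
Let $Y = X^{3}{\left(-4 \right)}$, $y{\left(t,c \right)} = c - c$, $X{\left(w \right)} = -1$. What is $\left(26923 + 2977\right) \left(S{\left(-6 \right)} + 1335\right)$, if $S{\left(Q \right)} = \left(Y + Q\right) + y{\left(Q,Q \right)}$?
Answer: $39707200$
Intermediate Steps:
$y{\left(t,c \right)} = 0$
$Y = -1$ ($Y = \left(-1\right)^{3} = -1$)
$S{\left(Q \right)} = -1 + Q$ ($S{\left(Q \right)} = \left(-1 + Q\right) + 0 = -1 + Q$)
$\left(26923 + 2977\right) \left(S{\left(-6 \right)} + 1335\right) = \left(26923 + 2977\right) \left(\left(-1 - 6\right) + 1335\right) = 29900 \left(-7 + 1335\right) = 29900 \cdot 1328 = 39707200$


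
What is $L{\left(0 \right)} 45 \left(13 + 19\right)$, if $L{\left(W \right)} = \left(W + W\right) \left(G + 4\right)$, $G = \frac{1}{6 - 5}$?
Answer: $0$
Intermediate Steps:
$G = 1$ ($G = 1^{-1} = 1$)
$L{\left(W \right)} = 10 W$ ($L{\left(W \right)} = \left(W + W\right) \left(1 + 4\right) = 2 W 5 = 10 W$)
$L{\left(0 \right)} 45 \left(13 + 19\right) = 10 \cdot 0 \cdot 45 \left(13 + 19\right) = 0 \cdot 45 \cdot 32 = 0 \cdot 32 = 0$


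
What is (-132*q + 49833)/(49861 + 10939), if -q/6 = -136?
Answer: -57879/60800 ≈ -0.95196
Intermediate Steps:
q = 816 (q = -6*(-136) = 816)
(-132*q + 49833)/(49861 + 10939) = (-132*816 + 49833)/(49861 + 10939) = (-107712 + 49833)/60800 = -57879*1/60800 = -57879/60800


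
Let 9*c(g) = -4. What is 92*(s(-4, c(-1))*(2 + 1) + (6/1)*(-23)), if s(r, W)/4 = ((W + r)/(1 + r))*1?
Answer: -99544/9 ≈ -11060.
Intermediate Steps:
c(g) = -4/9 (c(g) = (⅑)*(-4) = -4/9)
s(r, W) = 4*(W + r)/(1 + r) (s(r, W) = 4*(((W + r)/(1 + r))*1) = 4*((W + r)/(1 + r)) = 4*(W + r)/(1 + r))
92*(s(-4, c(-1))*(2 + 1) + (6/1)*(-23)) = 92*((4*(-4/9 - 4)/(1 - 4))*(2 + 1) + (6/1)*(-23)) = 92*((4*(-40/9)/(-3))*3 + (6*1)*(-23)) = 92*((4*(-⅓)*(-40/9))*3 + 6*(-23)) = 92*((160/27)*3 - 138) = 92*(160/9 - 138) = 92*(-1082/9) = -99544/9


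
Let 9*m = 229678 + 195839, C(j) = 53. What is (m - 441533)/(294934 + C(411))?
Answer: -1182760/884961 ≈ -1.3365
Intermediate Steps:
m = 141839/3 (m = (229678 + 195839)/9 = (⅑)*425517 = 141839/3 ≈ 47280.)
(m - 441533)/(294934 + C(411)) = (141839/3 - 441533)/(294934 + 53) = -1182760/3/294987 = -1182760/3*1/294987 = -1182760/884961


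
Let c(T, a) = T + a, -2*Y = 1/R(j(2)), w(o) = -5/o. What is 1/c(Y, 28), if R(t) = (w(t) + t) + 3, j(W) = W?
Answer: 5/139 ≈ 0.035971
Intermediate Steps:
R(t) = 3 + t - 5/t (R(t) = (-5/t + t) + 3 = (t - 5/t) + 3 = 3 + t - 5/t)
Y = -1/5 (Y = -1/(2*(3 + 2 - 5/2)) = -1/(2*5/2) = -1/2*2/5 = -1/5 ≈ -0.20000)
1/c(Y, 28) = 1/(-1/5 + 28) = 1/(139/5) = 5/139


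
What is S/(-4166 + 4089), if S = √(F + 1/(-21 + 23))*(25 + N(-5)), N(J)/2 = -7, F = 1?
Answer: -√6/14 ≈ -0.17496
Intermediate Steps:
N(J) = -14 (N(J) = 2*(-7) = -14)
S = 11*√6/2 (S = √(1 + 1/(-21 + 23))*(25 - 14) = √(1 + 1/2)*11 = √(1 + ½)*11 = √(3/2)*11 = (√6/2)*11 = 11*√6/2 ≈ 13.472)
S/(-4166 + 4089) = (11*√6/2)/(-4166 + 4089) = (11*√6/2)/(-77) = (11*√6/2)*(-1/77) = -√6/14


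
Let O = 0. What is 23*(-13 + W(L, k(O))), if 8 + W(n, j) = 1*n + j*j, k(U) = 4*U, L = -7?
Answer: -644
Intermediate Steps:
W(n, j) = -8 + n + j² (W(n, j) = -8 + (1*n + j*j) = -8 + (n + j²) = -8 + n + j²)
23*(-13 + W(L, k(O))) = 23*(-13 + (-8 - 7 + (4*0)²)) = 23*(-13 + (-8 - 7 + 0²)) = 23*(-13 + (-8 - 7 + 0)) = 23*(-13 - 15) = 23*(-28) = -644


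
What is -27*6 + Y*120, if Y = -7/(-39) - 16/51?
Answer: -39362/221 ≈ -178.11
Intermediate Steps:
Y = -89/663 (Y = -7*(-1/39) - 16*1/51 = 7/39 - 16/51 = -89/663 ≈ -0.13424)
-27*6 + Y*120 = -27*6 - 89/663*120 = -162 - 3560/221 = -39362/221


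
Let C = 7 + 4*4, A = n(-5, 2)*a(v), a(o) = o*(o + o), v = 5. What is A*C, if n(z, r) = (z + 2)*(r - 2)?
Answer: 0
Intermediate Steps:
n(z, r) = (-2 + r)*(2 + z) (n(z, r) = (2 + z)*(-2 + r) = (-2 + r)*(2 + z))
a(o) = 2*o**2 (a(o) = o*(2*o) = 2*o**2)
A = 0 (A = (-4 - 2*(-5) + 2*2 + 2*(-5))*(2*5**2) = (-4 + 10 + 4 - 10)*(2*25) = 0*50 = 0)
C = 23 (C = 7 + 16 = 23)
A*C = 0*23 = 0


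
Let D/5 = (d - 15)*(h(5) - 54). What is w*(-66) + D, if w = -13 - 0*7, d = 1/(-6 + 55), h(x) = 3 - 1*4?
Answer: 243892/49 ≈ 4977.4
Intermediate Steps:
h(x) = -1 (h(x) = 3 - 4 = -1)
d = 1/49 ≈ 0.020408
w = -13 (w = -13 - 1*0 = -13 + 0 = -13)
D = 201850/49 (D = 5*((1/49 - 15)*(-1 - 54)) = 5*(-734/49*(-55)) = 5*(40370/49) = 201850/49 ≈ 4119.4)
w*(-66) + D = -13*(-66) + 201850/49 = 858 + 201850/49 = 243892/49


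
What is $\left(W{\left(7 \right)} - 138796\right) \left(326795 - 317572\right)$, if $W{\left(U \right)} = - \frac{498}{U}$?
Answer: $- \frac{8965401610}{7} \approx -1.2808 \cdot 10^{9}$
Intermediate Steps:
$\left(W{\left(7 \right)} - 138796\right) \left(326795 - 317572\right) = \left(- \frac{498}{7} - 138796\right) \left(326795 - 317572\right) = \left(\left(-498\right) \frac{1}{7} - 138796\right) 9223 = \left(- \frac{498}{7} - 138796\right) 9223 = \left(- \frac{972070}{7}\right) 9223 = - \frac{8965401610}{7}$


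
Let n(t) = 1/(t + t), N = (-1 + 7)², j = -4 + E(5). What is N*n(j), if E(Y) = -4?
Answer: -9/4 ≈ -2.2500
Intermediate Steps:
j = -8 (j = -4 - 4 = -8)
N = 36 (N = 6² = 36)
n(t) = 1/(2*t)
N*n(j) = 36*((½)/(-8)) = 36*((½)*(-⅛)) = 36*(-1/16) = -9/4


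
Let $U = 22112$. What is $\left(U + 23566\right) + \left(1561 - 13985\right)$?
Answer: $33254$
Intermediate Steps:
$\left(U + 23566\right) + \left(1561 - 13985\right) = \left(22112 + 23566\right) + \left(1561 - 13985\right) = 45678 - 12424 = 33254$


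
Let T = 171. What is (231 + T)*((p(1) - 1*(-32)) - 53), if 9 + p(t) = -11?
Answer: -16482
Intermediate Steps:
p(t) = -20 (p(t) = -9 - 11 = -20)
(231 + T)*((p(1) - 1*(-32)) - 53) = (231 + 171)*((-20 - 1*(-32)) - 53) = 402*((-20 + 32) - 53) = 402*(12 - 53) = 402*(-41) = -16482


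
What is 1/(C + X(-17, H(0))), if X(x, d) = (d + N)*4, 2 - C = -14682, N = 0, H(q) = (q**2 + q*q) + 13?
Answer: 1/14736 ≈ 6.7861e-5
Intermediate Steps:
H(q) = 13 + 2*q**2 (H(q) = (q**2 + q**2) + 13 = 2*q**2 + 13 = 13 + 2*q**2)
C = 14684 (C = 2 - 1*(-14682) = 2 + 14682 = 14684)
X(x, d) = 4*d (X(x, d) = (d + 0)*4 = d*4 = 4*d)
1/(C + X(-17, H(0))) = 1/(14684 + 4*(13 + 2*0**2)) = 1/(14684 + 4*(13 + 2*0)) = 1/(14684 + 4*(13 + 0)) = 1/(14684 + 4*13) = 1/(14684 + 52) = 1/14736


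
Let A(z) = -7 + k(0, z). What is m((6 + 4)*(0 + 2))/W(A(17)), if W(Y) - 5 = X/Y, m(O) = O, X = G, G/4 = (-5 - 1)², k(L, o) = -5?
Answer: -20/7 ≈ -2.8571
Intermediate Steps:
G = 144 (G = 4*(-5 - 1)² = 4*(-6)² = 4*36 = 144)
X = 144
A(z) = -12 (A(z) = -7 - 5 = -12)
W(Y) = 5 + 144/Y
m((6 + 4)*(0 + 2))/W(A(17)) = ((6 + 4)*(0 + 2))/(5 + 144/(-12)) = (10*2)/(5 + 144*(-1/12)) = 20/(5 - 12) = 20/(-7) = 20*(-⅐) = -20/7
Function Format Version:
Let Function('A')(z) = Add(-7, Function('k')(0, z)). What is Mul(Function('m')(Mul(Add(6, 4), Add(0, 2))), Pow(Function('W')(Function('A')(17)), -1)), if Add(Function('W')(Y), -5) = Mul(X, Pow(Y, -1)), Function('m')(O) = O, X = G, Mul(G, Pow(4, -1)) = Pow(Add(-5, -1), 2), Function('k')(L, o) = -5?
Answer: Rational(-20, 7) ≈ -2.8571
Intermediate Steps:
G = 144 (G = Mul(4, Pow(Add(-5, -1), 2)) = Mul(4, Pow(-6, 2)) = Mul(4, 36) = 144)
X = 144
Function('A')(z) = -12 (Function('A')(z) = Add(-7, -5) = -12)
Function('W')(Y) = Add(5, Mul(144, Pow(Y, -1)))
Mul(Function('m')(Mul(Add(6, 4), Add(0, 2))), Pow(Function('W')(Function('A')(17)), -1)) = Mul(Mul(Add(6, 4), Add(0, 2)), Pow(Add(5, Mul(144, Pow(-12, -1))), -1)) = Mul(Mul(10, 2), Pow(Add(5, Mul(144, Rational(-1, 12))), -1)) = Mul(20, Pow(Add(5, -12), -1)) = Mul(20, Pow(-7, -1)) = Mul(20, Rational(-1, 7)) = Rational(-20, 7)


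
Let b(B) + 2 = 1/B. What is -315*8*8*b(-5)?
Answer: 44352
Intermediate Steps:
b(B) = -2 + 1/B
-315*8*8*b(-5) = -315*8*8*(-2 + 1/(-5)) = -20160*(-2 - 1/5) = -20160*(-11)/5 = -315*(-704/5) = 44352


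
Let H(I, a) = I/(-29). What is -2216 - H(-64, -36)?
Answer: -64328/29 ≈ -2218.2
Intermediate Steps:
H(I, a) = -I/29 (H(I, a) = I*(-1/29) = -I/29)
-2216 - H(-64, -36) = -2216 - (-1)*(-64)/29 = -2216 - 1*64/29 = -2216 - 64/29 = -64328/29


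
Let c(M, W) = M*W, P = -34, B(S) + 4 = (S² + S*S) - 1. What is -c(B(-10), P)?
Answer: 6630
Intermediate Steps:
B(S) = -5 + 2*S² (B(S) = -4 + ((S² + S*S) - 1) = -4 + ((S² + S²) - 1) = -4 + (2*S² - 1) = -4 + (-1 + 2*S²) = -5 + 2*S²)
-c(B(-10), P) = -(-5 + 2*(-10)²)*(-34) = -(-5 + 2*100)*(-34) = -(-5 + 200)*(-34) = -195*(-34) = -1*(-6630) = 6630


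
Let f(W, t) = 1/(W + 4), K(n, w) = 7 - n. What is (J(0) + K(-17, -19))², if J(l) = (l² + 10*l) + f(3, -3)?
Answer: 28561/49 ≈ 582.88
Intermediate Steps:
f(W, t) = 1/(4 + W)
J(l) = ⅐ + l² + 10*l (J(l) = (l² + 10*l) + 1/(4 + 3) = (l² + 10*l) + 1/7 = (l² + 10*l) + ⅐ = ⅐ + l² + 10*l)
(J(0) + K(-17, -19))² = ((⅐ + 0² + 10*0) + (7 - 1*(-17)))² = ((⅐ + 0 + 0) + (7 + 17))² = (⅐ + 24)² = (169/7)² = 28561/49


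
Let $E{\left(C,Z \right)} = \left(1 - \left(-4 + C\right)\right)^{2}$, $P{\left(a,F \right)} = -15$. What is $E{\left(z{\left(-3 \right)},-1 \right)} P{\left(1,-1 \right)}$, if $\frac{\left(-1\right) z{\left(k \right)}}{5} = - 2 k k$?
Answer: $-108375$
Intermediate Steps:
$z{\left(k \right)} = 10 k^{2}$ ($z{\left(k \right)} = - 5 - 2 k k = - 5 \left(- 2 k^{2}\right) = 10 k^{2}$)
$E{\left(C,Z \right)} = \left(5 - C\right)^{2}$
$E{\left(z{\left(-3 \right)},-1 \right)} P{\left(1,-1 \right)} = \left(-5 + 10 \left(-3\right)^{2}\right)^{2} \left(-15\right) = \left(-5 + 10 \cdot 9\right)^{2} \left(-15\right) = \left(-5 + 90\right)^{2} \left(-15\right) = 85^{2} \left(-15\right) = 7225 \left(-15\right) = -108375$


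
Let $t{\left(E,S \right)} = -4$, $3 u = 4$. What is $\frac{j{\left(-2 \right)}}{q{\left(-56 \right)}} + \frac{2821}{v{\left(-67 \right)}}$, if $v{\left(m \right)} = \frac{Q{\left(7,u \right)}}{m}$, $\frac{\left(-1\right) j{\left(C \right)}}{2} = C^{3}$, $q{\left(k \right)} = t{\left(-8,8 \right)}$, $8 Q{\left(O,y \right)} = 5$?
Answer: $- \frac{1512076}{5} \approx -3.0242 \cdot 10^{5}$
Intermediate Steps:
$u = \frac{4}{3}$ ($u = \frac{1}{3} \cdot 4 = \frac{4}{3} \approx 1.3333$)
$Q{\left(O,y \right)} = \frac{5}{8}$ ($Q{\left(O,y \right)} = \frac{1}{8} \cdot 5 = \frac{5}{8}$)
$q{\left(k \right)} = -4$
$j{\left(C \right)} = - 2 C^{3}$
$v{\left(m \right)} = \frac{5}{8 m}$
$\frac{j{\left(-2 \right)}}{q{\left(-56 \right)}} + \frac{2821}{v{\left(-67 \right)}} = \frac{\left(-2\right) \left(-2\right)^{3}}{-4} + \frac{2821}{\frac{5}{8} \frac{1}{-67}} = \left(-2\right) \left(-8\right) \left(- \frac{1}{4}\right) + \frac{2821}{\frac{5}{8} \left(- \frac{1}{67}\right)} = 16 \left(- \frac{1}{4}\right) + \frac{2821}{- \frac{5}{536}} = -4 + 2821 \left(- \frac{536}{5}\right) = -4 - \frac{1512056}{5} = - \frac{1512076}{5}$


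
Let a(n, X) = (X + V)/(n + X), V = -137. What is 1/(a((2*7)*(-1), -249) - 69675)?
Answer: -263/18324139 ≈ -1.4353e-5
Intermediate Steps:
a(n, X) = (-137 + X)/(X + n) (a(n, X) = (X - 137)/(n + X) = (-137 + X)/(X + n))
1/(a((2*7)*(-1), -249) - 69675) = 1/((-137 - 249)/(-249 + (2*7)*(-1)) - 69675) = 1/(-386/(-249 + 14*(-1)) - 69675) = 1/(-386/(-249 - 14) - 69675) = 1/(-386/(-263) - 69675) = 1/(-1/263*(-386) - 69675) = 1/(386/263 - 69675) = 1/(-18324139/263) = -263/18324139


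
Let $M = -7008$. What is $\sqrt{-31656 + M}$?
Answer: $6 i \sqrt{1074} \approx 196.63 i$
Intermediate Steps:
$\sqrt{-31656 + M} = \sqrt{-31656 - 7008} = \sqrt{-38664} = 6 i \sqrt{1074}$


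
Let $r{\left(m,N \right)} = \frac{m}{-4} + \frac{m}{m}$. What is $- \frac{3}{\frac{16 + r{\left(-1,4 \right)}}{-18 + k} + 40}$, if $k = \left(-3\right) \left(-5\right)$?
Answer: $- \frac{12}{137} \approx -0.087591$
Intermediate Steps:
$r{\left(m,N \right)} = 1 - \frac{m}{4}$ ($r{\left(m,N \right)} = m \left(- \frac{1}{4}\right) + 1 = - \frac{m}{4} + 1 = 1 - \frac{m}{4}$)
$k = 15$
$- \frac{3}{\frac{16 + r{\left(-1,4 \right)}}{-18 + k} + 40} = - \frac{3}{\frac{16 + \left(1 - - \frac{1}{4}\right)}{-18 + 15} + 40} = - \frac{3}{\frac{16 + \left(1 + \frac{1}{4}\right)}{-3} + 40} = - \frac{3}{\left(16 + \frac{5}{4}\right) \left(- \frac{1}{3}\right) + 40} = - \frac{3}{\frac{69}{4} \left(- \frac{1}{3}\right) + 40} = - \frac{3}{- \frac{23}{4} + 40} = - \frac{3}{\frac{137}{4}} = \left(-3\right) \frac{4}{137} = - \frac{12}{137}$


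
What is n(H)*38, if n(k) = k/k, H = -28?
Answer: 38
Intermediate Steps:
n(k) = 1
n(H)*38 = 1*38 = 38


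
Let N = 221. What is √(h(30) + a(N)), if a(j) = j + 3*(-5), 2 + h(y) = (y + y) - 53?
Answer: √211 ≈ 14.526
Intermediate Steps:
h(y) = -55 + 2*y (h(y) = -2 + ((y + y) - 53) = -2 + (2*y - 53) = -2 + (-53 + 2*y) = -55 + 2*y)
a(j) = -15 + j (a(j) = j - 15 = -15 + j)
√(h(30) + a(N)) = √((-55 + 2*30) + (-15 + 221)) = √((-55 + 60) + 206) = √(5 + 206) = √211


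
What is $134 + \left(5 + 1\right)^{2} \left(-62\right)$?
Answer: $-2098$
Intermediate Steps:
$134 + \left(5 + 1\right)^{2} \left(-62\right) = 134 + 6^{2} \left(-62\right) = 134 + 36 \left(-62\right) = 134 - 2232 = -2098$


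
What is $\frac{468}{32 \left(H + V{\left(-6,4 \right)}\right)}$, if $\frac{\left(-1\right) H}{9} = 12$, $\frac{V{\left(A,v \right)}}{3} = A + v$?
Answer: $- \frac{39}{304} \approx -0.12829$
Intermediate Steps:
$V{\left(A,v \right)} = 3 A + 3 v$ ($V{\left(A,v \right)} = 3 \left(A + v\right) = 3 A + 3 v$)
$H = -108$ ($H = \left(-9\right) 12 = -108$)
$\frac{468}{32 \left(H + V{\left(-6,4 \right)}\right)} = \frac{468}{32 \left(-108 + \left(3 \left(-6\right) + 3 \cdot 4\right)\right)} = \frac{468}{32 \left(-108 + \left(-18 + 12\right)\right)} = \frac{468}{32 \left(-108 - 6\right)} = \frac{468}{32 \left(-114\right)} = \frac{468}{-3648} = 468 \left(- \frac{1}{3648}\right) = - \frac{39}{304}$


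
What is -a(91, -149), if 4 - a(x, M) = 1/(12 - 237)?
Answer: -901/225 ≈ -4.0044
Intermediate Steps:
a(x, M) = 901/225 (a(x, M) = 4 - 1/(12 - 237) = 4 - 1/(-225) = 4 - 1*(-1/225) = 4 + 1/225 = 901/225)
-a(91, -149) = -1*901/225 = -901/225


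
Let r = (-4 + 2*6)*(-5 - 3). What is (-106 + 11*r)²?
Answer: 656100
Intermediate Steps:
r = -64 (r = (-4 + 12)*(-8) = 8*(-8) = -64)
(-106 + 11*r)² = (-106 + 11*(-64))² = (-106 - 704)² = (-810)² = 656100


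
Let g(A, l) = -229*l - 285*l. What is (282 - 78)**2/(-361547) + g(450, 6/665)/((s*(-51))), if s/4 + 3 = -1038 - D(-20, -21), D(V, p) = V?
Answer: -480441644059/4173121900535 ≈ -0.11513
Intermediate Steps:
g(A, l) = -514*l
s = -4084 (s = -12 + 4*(-1038 - 1*(-20)) = -12 + 4*(-1038 + 20) = -12 + 4*(-1018) = -12 - 4072 = -4084)
(282 - 78)**2/(-361547) + g(450, 6/665)/((s*(-51))) = (282 - 78)**2/(-361547) + (-3084/665)/((-4084*(-51))) = 204**2*(-1/361547) - 3084/665/208284 = 41616*(-1/361547) - 514*6/665*(1/208284) = -41616/361547 - 3084/665*1/208284 = -41616/361547 - 257/11542405 = -480441644059/4173121900535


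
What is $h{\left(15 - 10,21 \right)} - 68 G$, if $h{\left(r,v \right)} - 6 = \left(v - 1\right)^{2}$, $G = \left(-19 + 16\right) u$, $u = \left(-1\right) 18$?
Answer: $-3266$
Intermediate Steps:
$u = -18$
$G = 54$ ($G = \left(-19 + 16\right) \left(-18\right) = \left(-3\right) \left(-18\right) = 54$)
$h{\left(r,v \right)} = 6 + \left(-1 + v\right)^{2}$ ($h{\left(r,v \right)} = 6 + \left(v - 1\right)^{2} = 6 + \left(-1 + v\right)^{2}$)
$h{\left(15 - 10,21 \right)} - 68 G = \left(6 + \left(-1 + 21\right)^{2}\right) - 3672 = \left(6 + 20^{2}\right) - 3672 = \left(6 + 400\right) - 3672 = 406 - 3672 = -3266$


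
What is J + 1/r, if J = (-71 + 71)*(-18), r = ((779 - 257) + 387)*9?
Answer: 1/8181 ≈ 0.00012223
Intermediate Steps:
r = 8181 (r = (522 + 387)*9 = 909*9 = 8181)
J = 0 (J = 0*(-18) = 0)
J + 1/r = 0 + 1/8181 = 1/8181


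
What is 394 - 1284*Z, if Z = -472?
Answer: 606442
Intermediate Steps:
394 - 1284*Z = 394 - 1284*(-472) = 394 + 606048 = 606442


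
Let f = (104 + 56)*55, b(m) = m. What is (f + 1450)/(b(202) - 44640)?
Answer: -5125/22219 ≈ -0.23066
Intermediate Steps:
f = 8800 (f = 160*55 = 8800)
(f + 1450)/(b(202) - 44640) = (8800 + 1450)/(202 - 44640) = 10250/(-44438) = 10250*(-1/44438) = -5125/22219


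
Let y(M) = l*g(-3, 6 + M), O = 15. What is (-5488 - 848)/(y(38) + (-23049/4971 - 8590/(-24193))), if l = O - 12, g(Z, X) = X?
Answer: -253996307136/5119948543 ≈ -49.609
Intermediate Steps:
l = 3 (l = 15 - 12 = 3)
y(M) = 18 + 3*M (y(M) = 3*(6 + M) = 18 + 3*M)
(-5488 - 848)/(y(38) + (-23049/4971 - 8590/(-24193))) = (-5488 - 848)/((18 + 3*38) + (-23049/4971 - 8590/(-24193))) = -6336/((18 + 114) + (-23049*1/4971 - 8590*(-1/24193))) = -6336/(132 + (-7683/1657 + 8590/24193)) = -6336/(132 - 171641189/40087801) = -6336/5119948543/40087801 = -6336*40087801/5119948543 = -253996307136/5119948543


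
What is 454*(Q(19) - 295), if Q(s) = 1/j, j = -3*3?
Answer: -1205824/9 ≈ -1.3398e+5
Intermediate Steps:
j = -9
Q(s) = -1/9 (Q(s) = 1/(-9) = -1/9)
454*(Q(19) - 295) = 454*(-1/9 - 295) = 454*(-2656/9) = -1205824/9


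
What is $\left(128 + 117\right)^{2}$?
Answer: $60025$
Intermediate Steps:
$\left(128 + 117\right)^{2} = 245^{2} = 60025$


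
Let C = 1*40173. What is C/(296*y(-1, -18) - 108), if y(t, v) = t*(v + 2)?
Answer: 40173/4628 ≈ 8.6804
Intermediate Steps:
y(t, v) = t*(2 + v)
C = 40173
C/(296*y(-1, -18) - 108) = 40173/(296*(-(2 - 18)) - 108) = 40173/(296*(-1*(-16)) - 108) = 40173/(296*16 - 108) = 40173/(4736 - 108) = 40173/4628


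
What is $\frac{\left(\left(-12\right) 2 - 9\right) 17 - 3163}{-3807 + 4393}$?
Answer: $- \frac{1862}{293} \approx -6.3549$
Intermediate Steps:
$\frac{\left(\left(-12\right) 2 - 9\right) 17 - 3163}{-3807 + 4393} = \frac{\left(-24 - 9\right) 17 - 3163}{586} = \left(\left(-33\right) 17 - 3163\right) \frac{1}{586} = \left(-561 - 3163\right) \frac{1}{586} = \left(-3724\right) \frac{1}{586} = - \frac{1862}{293}$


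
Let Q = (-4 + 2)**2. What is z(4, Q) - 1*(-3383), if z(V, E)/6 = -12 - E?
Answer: 3287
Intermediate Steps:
Q = 4 (Q = (-2)**2 = 4)
z(V, E) = -72 - 6*E (z(V, E) = 6*(-12 - E) = -72 - 6*E)
z(4, Q) - 1*(-3383) = (-72 - 6*4) - 1*(-3383) = (-72 - 24) + 3383 = -96 + 3383 = 3287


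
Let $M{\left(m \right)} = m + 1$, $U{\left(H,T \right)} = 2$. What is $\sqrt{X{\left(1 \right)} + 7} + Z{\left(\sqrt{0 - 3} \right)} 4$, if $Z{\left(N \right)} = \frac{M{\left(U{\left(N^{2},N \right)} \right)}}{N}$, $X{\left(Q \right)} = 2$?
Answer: $3 - 4 i \sqrt{3} \approx 3.0 - 6.9282 i$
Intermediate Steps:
$M{\left(m \right)} = 1 + m$
$Z{\left(N \right)} = \frac{3}{N}$ ($Z{\left(N \right)} = \frac{1 + 2}{N} = \frac{3}{N}$)
$\sqrt{X{\left(1 \right)} + 7} + Z{\left(\sqrt{0 - 3} \right)} 4 = \sqrt{2 + 7} + \frac{3}{\sqrt{0 - 3}} \cdot 4 = \sqrt{9} + \frac{3}{\sqrt{-3}} \cdot 4 = 3 + \frac{3}{i \sqrt{3}} \cdot 4 = 3 + 3 \left(- \frac{i \sqrt{3}}{3}\right) 4 = 3 + - i \sqrt{3} \cdot 4 = 3 - 4 i \sqrt{3}$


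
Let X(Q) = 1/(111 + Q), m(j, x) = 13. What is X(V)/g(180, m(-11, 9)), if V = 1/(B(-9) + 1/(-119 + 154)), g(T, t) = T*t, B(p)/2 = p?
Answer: 629/163294560 ≈ 3.8519e-6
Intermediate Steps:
B(p) = 2*p
V = -35/629 (V = 1/(2*(-9) + 1/(-119 + 154)) = 1/(-18 + 1/35) = 1/(-629/35) = -35/629 ≈ -0.055644)
X(V)/g(180, m(-11, 9)) = 1/((111 - 35/629)*((180*13))) = 1/((69784/629)*2340) = (629/69784)*(1/2340) = 629/163294560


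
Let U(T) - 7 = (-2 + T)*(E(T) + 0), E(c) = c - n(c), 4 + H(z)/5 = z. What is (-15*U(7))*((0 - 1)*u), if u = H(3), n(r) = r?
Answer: -525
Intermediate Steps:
H(z) = -20 + 5*z
u = -5 (u = -20 + 5*3 = -20 + 15 = -5)
E(c) = 0 (E(c) = c - c = 0)
U(T) = 7 (U(T) = 7 + (-2 + T)*(0 + 0) = 7 + (-2 + T)*0 = 7 + 0 = 7)
(-15*U(7))*((0 - 1)*u) = (-15*7)*((0 - 1)*(-5)) = -(-105)*(-5) = -105*5 = -525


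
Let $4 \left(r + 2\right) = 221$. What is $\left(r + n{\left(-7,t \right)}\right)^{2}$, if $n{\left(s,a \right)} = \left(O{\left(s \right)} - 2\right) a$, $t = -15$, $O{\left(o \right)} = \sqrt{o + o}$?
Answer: $\frac{60489}{16} - \frac{4995 i \sqrt{14}}{2} \approx 3780.6 - 9344.8 i$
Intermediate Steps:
$O{\left(o \right)} = \sqrt{2} \sqrt{o}$ ($O{\left(o \right)} = \sqrt{2 o} = \sqrt{2} \sqrt{o}$)
$r = \frac{213}{4}$ ($r = -2 + \frac{1}{4} \cdot 221 = -2 + \frac{221}{4} = \frac{213}{4} \approx 53.25$)
$n{\left(s,a \right)} = a \left(-2 + \sqrt{2} \sqrt{s}\right)$ ($n{\left(s,a \right)} = \left(\sqrt{2} \sqrt{s} - 2\right) a = \left(-2 + \sqrt{2} \sqrt{s}\right) a = a \left(-2 + \sqrt{2} \sqrt{s}\right)$)
$\left(r + n{\left(-7,t \right)}\right)^{2} = \left(\frac{213}{4} - 15 \left(-2 + \sqrt{2} \sqrt{-7}\right)\right)^{2} = \left(\frac{213}{4} - 15 \left(-2 + \sqrt{2} i \sqrt{7}\right)\right)^{2} = \left(\frac{213}{4} - 15 \left(-2 + i \sqrt{14}\right)\right)^{2} = \left(\frac{213}{4} + \left(30 - 15 i \sqrt{14}\right)\right)^{2} = \left(\frac{333}{4} - 15 i \sqrt{14}\right)^{2}$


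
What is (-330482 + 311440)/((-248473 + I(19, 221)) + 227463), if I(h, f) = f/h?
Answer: 361798/398969 ≈ 0.90683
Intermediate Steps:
(-330482 + 311440)/((-248473 + I(19, 221)) + 227463) = (-330482 + 311440)/((-248473 + 221/19) + 227463) = -19042/((-248473 + 221*(1/19)) + 227463) = -19042/((-248473 + 221/19) + 227463) = -19042/(-4720766/19 + 227463) = -19042/(-398969/19) = -19042*(-19/398969) = 361798/398969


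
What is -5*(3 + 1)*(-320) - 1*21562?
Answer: -15162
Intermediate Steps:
-5*(3 + 1)*(-320) - 1*21562 = -5*4*(-320) - 21562 = -20*(-320) - 21562 = 6400 - 21562 = -15162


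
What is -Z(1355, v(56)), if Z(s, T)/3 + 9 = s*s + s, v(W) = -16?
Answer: -5512113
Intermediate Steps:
Z(s, T) = -27 + 3*s + 3*s**2 (Z(s, T) = -27 + 3*(s*s + s) = -27 + 3*(s**2 + s) = -27 + 3*(s + s**2) = -27 + (3*s + 3*s**2) = -27 + 3*s + 3*s**2)
-Z(1355, v(56)) = -(-27 + 3*1355 + 3*1355**2) = -(-27 + 4065 + 3*1836025) = -(-27 + 4065 + 5508075) = -1*5512113 = -5512113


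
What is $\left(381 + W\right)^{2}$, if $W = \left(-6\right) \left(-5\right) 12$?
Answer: $549081$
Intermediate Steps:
$W = 360$ ($W = 30 \cdot 12 = 360$)
$\left(381 + W\right)^{2} = \left(381 + 360\right)^{2} = 741^{2} = 549081$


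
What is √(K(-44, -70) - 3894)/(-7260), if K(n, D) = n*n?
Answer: -I*√1958/7260 ≈ -0.0060949*I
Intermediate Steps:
K(n, D) = n²
√(K(-44, -70) - 3894)/(-7260) = √((-44)² - 3894)/(-7260) = √(1936 - 3894)*(-1/7260) = √(-1958)*(-1/7260) = (I*√1958)*(-1/7260) = -I*√1958/7260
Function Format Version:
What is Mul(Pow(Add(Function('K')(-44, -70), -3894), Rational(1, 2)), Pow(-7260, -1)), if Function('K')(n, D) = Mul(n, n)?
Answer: Mul(Rational(-1, 7260), I, Pow(1958, Rational(1, 2))) ≈ Mul(-0.0060949, I)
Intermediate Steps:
Function('K')(n, D) = Pow(n, 2)
Mul(Pow(Add(Function('K')(-44, -70), -3894), Rational(1, 2)), Pow(-7260, -1)) = Mul(Pow(Add(Pow(-44, 2), -3894), Rational(1, 2)), Pow(-7260, -1)) = Mul(Pow(Add(1936, -3894), Rational(1, 2)), Rational(-1, 7260)) = Mul(Pow(-1958, Rational(1, 2)), Rational(-1, 7260)) = Mul(Mul(I, Pow(1958, Rational(1, 2))), Rational(-1, 7260)) = Mul(Rational(-1, 7260), I, Pow(1958, Rational(1, 2)))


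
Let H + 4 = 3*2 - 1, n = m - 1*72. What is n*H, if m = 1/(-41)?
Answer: -2953/41 ≈ -72.024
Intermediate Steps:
m = -1/41 ≈ -0.024390
n = -2953/41 (n = -1/41 - 1*72 = -1/41 - 72 = -2953/41 ≈ -72.024)
H = 1 (H = -4 + (3*2 - 1) = -4 + (6 - 1) = -4 + 5 = 1)
n*H = -2953/41*1 = -2953/41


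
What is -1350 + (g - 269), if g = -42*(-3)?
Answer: -1493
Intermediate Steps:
g = 126
-1350 + (g - 269) = -1350 + (126 - 269) = -1350 - 143 = -1493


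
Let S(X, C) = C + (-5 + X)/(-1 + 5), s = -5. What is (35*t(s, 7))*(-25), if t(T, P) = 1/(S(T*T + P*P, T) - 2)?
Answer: -3500/41 ≈ -85.366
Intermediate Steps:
S(X, C) = -5/4 + C + X/4 (S(X, C) = C + (-5 + X)/4 = C + (-5 + X)*(1/4) = C + (-5/4 + X/4) = -5/4 + C + X/4)
t(T, P) = 1/(-13/4 + T + P**2/4 + T**2/4) (t(T, P) = 1/((-5/4 + T + (T*T + P*P)/4) - 2) = 1/((-5/4 + T + (T**2 + P**2)/4) - 2) = 1/((-5/4 + T + (P**2 + T**2)/4) - 2) = 1/((-5/4 + T + (P**2/4 + T**2/4)) - 2) = 1/((-5/4 + T + P**2/4 + T**2/4) - 2) = 1/(-13/4 + T + P**2/4 + T**2/4))
(35*t(s, 7))*(-25) = (35*(4/(-13 + 7**2 + (-5)**2 + 4*(-5))))*(-25) = (35*(4/(-13 + 49 + 25 - 20)))*(-25) = (35*(4/41))*(-25) = (140/41)*(-25) = -3500/41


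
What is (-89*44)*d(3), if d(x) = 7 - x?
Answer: -15664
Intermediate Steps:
(-89*44)*d(3) = (-89*44)*(7 - 1*3) = -3916*(7 - 3) = -3916*4 = -15664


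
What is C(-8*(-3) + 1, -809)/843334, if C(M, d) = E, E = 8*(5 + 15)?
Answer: 80/421667 ≈ 0.00018972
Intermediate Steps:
E = 160 (E = 8*20 = 160)
C(M, d) = 160
C(-8*(-3) + 1, -809)/843334 = 160/843334 = 160*(1/843334) = 80/421667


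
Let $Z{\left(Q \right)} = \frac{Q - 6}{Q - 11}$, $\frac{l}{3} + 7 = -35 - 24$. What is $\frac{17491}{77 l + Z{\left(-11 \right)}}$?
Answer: $- \frac{384802}{335395} \approx -1.1473$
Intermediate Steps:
$l = -198$ ($l = -21 + 3 \left(-35 - 24\right) = -21 + 3 \left(-59\right) = -21 - 177 = -198$)
$Z{\left(Q \right)} = \frac{-6 + Q}{-11 + Q}$
$\frac{17491}{77 l + Z{\left(-11 \right)}} = \frac{17491}{77 \left(-198\right) + \frac{-6 - 11}{-11 - 11}} = \frac{17491}{-15246 + \frac{1}{-22} \left(-17\right)} = \frac{17491}{-15246 - - \frac{17}{22}} = \frac{17491}{-15246 + \frac{17}{22}} = \frac{17491}{- \frac{335395}{22}} = 17491 \left(- \frac{22}{335395}\right) = - \frac{384802}{335395}$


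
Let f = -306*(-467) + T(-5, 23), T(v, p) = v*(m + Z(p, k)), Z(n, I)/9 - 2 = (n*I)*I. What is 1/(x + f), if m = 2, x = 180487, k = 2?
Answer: 1/319149 ≈ 3.1333e-6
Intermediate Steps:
Z(n, I) = 18 + 9*n*I**2 (Z(n, I) = 18 + 9*((n*I)*I) = 18 + 9*((I*n)*I) = 18 + 9*(n*I**2) = 18 + 9*n*I**2)
T(v, p) = v*(20 + 36*p) (T(v, p) = v*(2 + (18 + 9*p*2**2)) = v*(2 + (18 + 9*p*4)) = v*(2 + (18 + 36*p)) = v*(20 + 36*p))
f = 138662 (f = -306*(-467) + 4*(-5)*(5 + 9*23) = 142902 + 4*(-5)*(5 + 207) = 142902 + 4*(-5)*212 = 142902 - 4240 = 138662)
1/(x + f) = 1/(180487 + 138662) = 1/319149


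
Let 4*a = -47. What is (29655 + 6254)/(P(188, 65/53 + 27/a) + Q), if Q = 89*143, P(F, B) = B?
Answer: 89449319/31700288 ≈ 2.8217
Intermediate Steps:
a = -47/4 (a = (¼)*(-47) = -47/4 ≈ -11.750)
Q = 12727
(29655 + 6254)/(P(188, 65/53 + 27/a) + Q) = (29655 + 6254)/((65/53 + 27/(-47/4)) + 12727) = 35909/((65*(1/53) + 27*(-4/47)) + 12727) = 35909/((65/53 - 108/47) + 12727) = 35909/(-2669/2491 + 12727) = 35909/(31700288/2491) = 35909*(2491/31700288) = 89449319/31700288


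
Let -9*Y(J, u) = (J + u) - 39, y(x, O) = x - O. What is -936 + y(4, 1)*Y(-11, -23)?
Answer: -2735/3 ≈ -911.67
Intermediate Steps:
Y(J, u) = 13/3 - J/9 - u/9 (Y(J, u) = -((J + u) - 39)/9 = -(-39 + J + u)/9 = 13/3 - J/9 - u/9)
-936 + y(4, 1)*Y(-11, -23) = -936 + (4 - 1*1)*(13/3 - ⅑*(-11) - ⅑*(-23)) = -936 + (4 - 1)*(13/3 + 11/9 + 23/9) = -936 + 3*(73/9) = -936 + 73/3 = -2735/3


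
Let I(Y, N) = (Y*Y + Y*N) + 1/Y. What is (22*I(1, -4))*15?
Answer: -660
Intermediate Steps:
I(Y, N) = 1/Y + Y² + N*Y (I(Y, N) = (Y² + N*Y) + 1/Y = 1/Y + Y² + N*Y)
(22*I(1, -4))*15 = (22*((1 + 1²*(-4 + 1))/1))*15 = (22*(1*(1 + 1*(-3))))*15 = (22*(1*(1 - 3)))*15 = (22*(1*(-2)))*15 = (22*(-2))*15 = -44*15 = -660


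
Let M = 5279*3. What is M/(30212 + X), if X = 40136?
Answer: 15837/70348 ≈ 0.22512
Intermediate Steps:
M = 15837
M/(30212 + X) = 15837/(30212 + 40136) = 15837/70348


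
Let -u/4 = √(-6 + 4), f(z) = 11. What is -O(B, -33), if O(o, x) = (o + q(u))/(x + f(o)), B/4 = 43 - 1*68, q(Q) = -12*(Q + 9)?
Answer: -104/11 + 24*I*√2/11 ≈ -9.4545 + 3.0856*I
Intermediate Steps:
u = -4*I*√2 (u = -4*√(-6 + 4) = -4*I*√2 ≈ -5.6569*I)
q(Q) = -108 - 12*Q (q(Q) = -12*(9 + Q) = -108 - 12*Q)
B = -100 (B = 4*(43 - 1*68) = 4*(43 - 68) = 4*(-25) = -100)
O(o, x) = (-108 + o + 48*I*√2)/(11 + x) (O(o, x) = (o + (-108 - (-48)*I*√2))/(x + 11) = (o + (-108 + 48*I*√2))/(11 + x) = (-108 + o + 48*I*√2)/(11 + x))
-O(B, -33) = -(-108 - 100 + 48*I*√2)/(11 - 33) = -(-208 + 48*I*√2)/(-22) = -(-1)*(-208 + 48*I*√2)/22 = -(104/11 - 24*I*√2/11) = -104/11 + 24*I*√2/11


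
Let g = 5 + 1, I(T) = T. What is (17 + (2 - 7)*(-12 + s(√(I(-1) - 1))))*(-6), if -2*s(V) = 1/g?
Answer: -929/2 ≈ -464.50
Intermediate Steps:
g = 6
s(V) = -1/12 (s(V) = -½/6 = -½*⅙ = -1/12)
(17 + (2 - 7)*(-12 + s(√(I(-1) - 1))))*(-6) = (17 + (2 - 7)*(-12 - 1/12))*(-6) = (17 - 5*(-145/12))*(-6) = (17 + 725/12)*(-6) = (929/12)*(-6) = -929/2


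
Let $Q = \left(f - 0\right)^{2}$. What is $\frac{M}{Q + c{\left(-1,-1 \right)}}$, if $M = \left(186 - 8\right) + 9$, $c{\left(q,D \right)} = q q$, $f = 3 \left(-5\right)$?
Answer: $\frac{187}{226} \approx 0.82743$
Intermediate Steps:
$f = -15$
$Q = 225$ ($Q = \left(-15 - 0\right)^{2} = \left(-15 + \left(-3 + 3\right)\right)^{2} = \left(-15 + 0\right)^{2} = \left(-15\right)^{2} = 225$)
$c{\left(q,D \right)} = q^{2}$
$M = 187$ ($M = 178 + 9 = 187$)
$\frac{M}{Q + c{\left(-1,-1 \right)}} = \frac{187}{225 + \left(-1\right)^{2}} = \frac{187}{225 + 1} = \frac{187}{226}$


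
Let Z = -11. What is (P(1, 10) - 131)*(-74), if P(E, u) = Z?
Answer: 10508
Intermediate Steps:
P(E, u) = -11
(P(1, 10) - 131)*(-74) = (-11 - 131)*(-74) = -142*(-74) = 10508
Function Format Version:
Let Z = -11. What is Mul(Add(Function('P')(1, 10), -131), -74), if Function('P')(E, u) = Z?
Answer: 10508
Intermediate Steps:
Function('P')(E, u) = -11
Mul(Add(Function('P')(1, 10), -131), -74) = Mul(Add(-11, -131), -74) = Mul(-142, -74) = 10508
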